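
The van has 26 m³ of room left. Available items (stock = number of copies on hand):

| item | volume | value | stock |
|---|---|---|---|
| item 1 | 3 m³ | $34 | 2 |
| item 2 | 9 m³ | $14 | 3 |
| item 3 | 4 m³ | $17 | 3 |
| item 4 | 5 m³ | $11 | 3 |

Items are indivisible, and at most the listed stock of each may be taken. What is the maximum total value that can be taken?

Top feasible selections:
- 2×item 1 + 3×item 3 + 1×item 4: volume 23, value 130
- 2×item 1 + 2×item 3 + 2×item 4: volume 24, value 124
- 2×item 1 + 3×item 3: volume 18, value 119
Best: $130.

$130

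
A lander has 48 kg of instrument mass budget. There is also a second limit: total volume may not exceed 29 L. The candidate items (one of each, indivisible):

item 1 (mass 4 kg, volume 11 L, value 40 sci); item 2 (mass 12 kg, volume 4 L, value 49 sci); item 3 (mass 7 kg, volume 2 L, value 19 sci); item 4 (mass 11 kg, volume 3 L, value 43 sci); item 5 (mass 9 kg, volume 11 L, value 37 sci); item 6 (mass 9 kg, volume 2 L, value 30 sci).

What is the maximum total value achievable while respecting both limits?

Feasible sets respecting both limits:
- item 1+item 2+item 3+item 4+item 6: mass 43, volume 22, value 181
- item 2+item 3+item 4+item 5+item 6: mass 48, volume 22, value 178
- item 1+item 2+item 4+item 5: mass 36, volume 29, value 169
- item 1+item 3+item 4+item 5+item 6: mass 40, volume 29, value 169
Best: 181 sci.

181 sci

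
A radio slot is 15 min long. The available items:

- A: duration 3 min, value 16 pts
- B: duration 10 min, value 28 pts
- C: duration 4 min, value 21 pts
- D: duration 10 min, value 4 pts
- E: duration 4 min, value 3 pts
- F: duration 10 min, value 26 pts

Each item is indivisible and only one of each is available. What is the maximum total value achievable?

Check high-value combinations within 15 min:
- B+C: duration 10+4=14, value 28+21=49
- C+F: duration 4+10=14, value 21+26=47
- A+B: duration 3+10=13, value 16+28=44
- A+F: duration 3+10=13, value 16+26=42
Best: 49 pts.

49 pts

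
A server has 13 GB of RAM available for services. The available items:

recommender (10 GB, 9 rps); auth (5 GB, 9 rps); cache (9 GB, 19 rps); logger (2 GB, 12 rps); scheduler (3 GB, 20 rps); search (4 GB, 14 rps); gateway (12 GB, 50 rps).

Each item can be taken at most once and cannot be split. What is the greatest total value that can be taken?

50 rps

Check high-value combinations within 13 GB:
- gateway: memory 12, value 50
- logger+scheduler+search: memory 2+3+4=9, value 12+20+14=46
- auth+scheduler+search: memory 5+3+4=12, value 9+20+14=43
- auth+logger+scheduler: memory 5+2+3=10, value 9+12+20=41
Best: 50 rps.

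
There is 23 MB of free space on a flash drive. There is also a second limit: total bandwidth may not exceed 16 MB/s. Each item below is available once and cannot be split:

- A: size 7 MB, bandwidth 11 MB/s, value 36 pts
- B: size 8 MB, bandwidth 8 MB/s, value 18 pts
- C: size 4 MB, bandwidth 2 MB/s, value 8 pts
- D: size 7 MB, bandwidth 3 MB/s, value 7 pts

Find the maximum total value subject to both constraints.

51 pts

Feasible sets respecting both limits:
- A+C+D: size 18, bandwidth 16, value 51
- A+C: size 11, bandwidth 13, value 44
- A+D: size 14, bandwidth 14, value 43
- A: size 7, bandwidth 11, value 36
Best: 51 pts.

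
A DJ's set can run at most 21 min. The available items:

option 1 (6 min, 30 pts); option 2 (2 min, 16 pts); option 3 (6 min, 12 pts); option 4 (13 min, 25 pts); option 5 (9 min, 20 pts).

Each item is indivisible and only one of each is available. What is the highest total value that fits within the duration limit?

71 pts

Check high-value combinations within 21 min:
- option 1+option 2+option 4: duration 6+2+13=21, value 30+16+25=71
- option 1+option 2+option 5: duration 6+2+9=17, value 30+16+20=66
- option 1+option 3+option 5: duration 6+6+9=21, value 30+12+20=62
Best: 71 pts.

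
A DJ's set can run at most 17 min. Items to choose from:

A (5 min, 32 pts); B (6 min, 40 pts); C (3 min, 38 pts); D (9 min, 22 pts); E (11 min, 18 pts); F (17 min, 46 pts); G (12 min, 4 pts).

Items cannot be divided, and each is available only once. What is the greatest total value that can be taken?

This is a 0/1 knapsack; check combinations near the capacity.
- A+B+C: duration 5+6+3=14, value 32+40+38=110
- A+C+D: duration 5+3+9=17, value 32+38+22=92
- B+C: duration 6+3=9, value 40+38=78
Best: 110 pts.

110 pts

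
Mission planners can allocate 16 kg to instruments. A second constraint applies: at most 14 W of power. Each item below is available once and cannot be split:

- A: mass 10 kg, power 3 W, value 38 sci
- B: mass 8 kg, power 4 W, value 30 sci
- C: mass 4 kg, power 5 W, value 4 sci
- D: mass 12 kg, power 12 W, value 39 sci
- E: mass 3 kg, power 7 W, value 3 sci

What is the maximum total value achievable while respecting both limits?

Feasible sets respecting both limits:
- A+C: mass 14, power 8, value 42
- A+E: mass 13, power 10, value 41
- D: mass 12, power 12, value 39
- A: mass 10, power 3, value 38
Best: 42 sci.

42 sci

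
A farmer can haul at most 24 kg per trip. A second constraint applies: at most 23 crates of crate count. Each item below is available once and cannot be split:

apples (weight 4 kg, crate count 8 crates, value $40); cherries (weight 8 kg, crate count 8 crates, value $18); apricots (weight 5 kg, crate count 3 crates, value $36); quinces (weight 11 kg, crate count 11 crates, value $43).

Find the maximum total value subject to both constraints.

$119

Feasible sets respecting both limits:
- apples+apricots+quinces: weight 20, crate count 22, value 119
- cherries+apricots+quinces: weight 24, crate count 22, value 97
- apples+cherries+apricots: weight 17, crate count 19, value 94
- apples+quinces: weight 15, crate count 19, value 83
Best: $119.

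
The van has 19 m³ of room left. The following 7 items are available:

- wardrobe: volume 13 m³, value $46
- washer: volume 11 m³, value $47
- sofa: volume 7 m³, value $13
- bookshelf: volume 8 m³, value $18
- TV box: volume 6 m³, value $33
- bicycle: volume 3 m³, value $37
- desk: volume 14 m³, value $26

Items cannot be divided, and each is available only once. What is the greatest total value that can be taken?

Check high-value combinations within 19 m³:
- bookshelf+TV box+bicycle: volume 8+6+3=17, value 18+33+37=88
- washer+bicycle: volume 11+3=14, value 47+37=84
- wardrobe+bicycle: volume 13+3=16, value 46+37=83
Best: $88.

$88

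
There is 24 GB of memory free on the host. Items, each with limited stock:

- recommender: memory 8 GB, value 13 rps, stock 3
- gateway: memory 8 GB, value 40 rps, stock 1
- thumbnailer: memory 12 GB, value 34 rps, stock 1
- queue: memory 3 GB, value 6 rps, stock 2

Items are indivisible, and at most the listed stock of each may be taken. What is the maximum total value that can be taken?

Best selections within memory 24 and stock limits:
- 1×gateway + 1×thumbnailer + 1×queue: memory 23, value 80
- 1×gateway + 1×thumbnailer: memory 20, value 74
Best: 80 rps.

80 rps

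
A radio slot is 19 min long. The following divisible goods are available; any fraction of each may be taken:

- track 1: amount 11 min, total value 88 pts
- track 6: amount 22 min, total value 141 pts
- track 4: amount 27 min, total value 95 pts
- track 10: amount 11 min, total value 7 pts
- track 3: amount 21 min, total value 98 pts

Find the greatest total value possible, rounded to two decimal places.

Take in order of value per unit:
- track 1 (88/11 per unit): all 11 → value 88, running total 88.00
- track 6 (141/22 per unit): 8 of 22 → value 8×141/22 = 51.2727, running total 139.27
Total 139.27.

139.27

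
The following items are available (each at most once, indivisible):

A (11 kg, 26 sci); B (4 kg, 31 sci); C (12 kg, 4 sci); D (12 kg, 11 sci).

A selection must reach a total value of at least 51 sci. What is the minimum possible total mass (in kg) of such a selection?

Subsets with value ≥ 51, sorted by total mass:
- A+B: mass 15, value 57
- A+B+D: mass 27, value 68
- A+B+C: mass 27, value 61
Minimum mass: 15 kg.

15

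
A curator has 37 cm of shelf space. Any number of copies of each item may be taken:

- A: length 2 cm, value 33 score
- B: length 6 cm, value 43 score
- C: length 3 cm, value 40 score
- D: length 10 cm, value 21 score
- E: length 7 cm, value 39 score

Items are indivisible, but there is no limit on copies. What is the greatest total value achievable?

Best value-per-unit is A at 33/2; filling with it alone gives 18×33 = 594.
Optimal mix: 17×A + 1×C → length 37, value 601.

601 score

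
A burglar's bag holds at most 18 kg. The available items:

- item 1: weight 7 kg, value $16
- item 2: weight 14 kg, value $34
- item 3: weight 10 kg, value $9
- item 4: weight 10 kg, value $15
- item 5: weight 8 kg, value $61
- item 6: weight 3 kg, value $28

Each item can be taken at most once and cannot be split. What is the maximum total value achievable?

$105

Check high-value combinations within 18 kg:
- item 1+item 5+item 6: weight 7+8+3=18, value 16+61+28=105
- item 5+item 6: weight 8+3=11, value 61+28=89
- item 1+item 5: weight 7+8=15, value 16+61=77
- item 4+item 5: weight 10+8=18, value 15+61=76
Best: $105.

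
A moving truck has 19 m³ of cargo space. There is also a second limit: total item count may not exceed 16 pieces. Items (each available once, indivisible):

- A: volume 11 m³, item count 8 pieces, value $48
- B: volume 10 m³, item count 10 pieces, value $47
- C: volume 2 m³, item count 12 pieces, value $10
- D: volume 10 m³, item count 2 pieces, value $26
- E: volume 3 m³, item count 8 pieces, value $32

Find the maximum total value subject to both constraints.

Feasible sets respecting both limits:
- A+E: volume 14, item count 16, value 80
- D+E: volume 13, item count 10, value 58
- A: volume 11, item count 8, value 48
Best: $80.

$80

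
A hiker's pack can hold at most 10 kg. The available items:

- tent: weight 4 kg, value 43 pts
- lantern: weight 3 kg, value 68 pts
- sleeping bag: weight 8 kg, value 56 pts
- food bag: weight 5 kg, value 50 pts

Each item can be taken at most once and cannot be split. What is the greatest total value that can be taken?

118 pts

Check high-value combinations within 10 kg:
- lantern+food bag: weight 3+5=8, value 68+50=118
- tent+lantern: weight 4+3=7, value 43+68=111
- tent+food bag: weight 4+5=9, value 43+50=93
Best: 118 pts.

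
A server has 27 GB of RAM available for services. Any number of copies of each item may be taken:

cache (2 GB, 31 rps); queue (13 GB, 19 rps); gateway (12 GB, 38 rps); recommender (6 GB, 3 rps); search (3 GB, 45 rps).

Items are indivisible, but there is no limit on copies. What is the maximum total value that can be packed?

417 rps

Best value-per-unit is cache at 31/2; filling with it alone gives 13×31 = 403.
Optimal mix: 12×cache + 1×search → memory 27, value 417.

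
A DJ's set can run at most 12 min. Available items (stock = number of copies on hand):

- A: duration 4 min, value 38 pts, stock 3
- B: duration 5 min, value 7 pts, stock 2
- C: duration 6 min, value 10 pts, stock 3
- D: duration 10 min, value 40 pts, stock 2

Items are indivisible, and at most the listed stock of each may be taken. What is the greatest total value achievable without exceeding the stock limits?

Top feasible selections:
- 3×A: duration 12, value 114
- 2×A: duration 8, value 76
Best: 114 pts.

114 pts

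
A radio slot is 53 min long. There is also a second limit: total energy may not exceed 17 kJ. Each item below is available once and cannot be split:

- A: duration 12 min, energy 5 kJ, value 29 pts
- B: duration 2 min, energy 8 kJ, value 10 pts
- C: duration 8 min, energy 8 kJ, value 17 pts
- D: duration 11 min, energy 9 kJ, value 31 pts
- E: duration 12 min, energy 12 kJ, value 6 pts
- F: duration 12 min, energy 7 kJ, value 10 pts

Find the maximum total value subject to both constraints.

60 pts

Feasible sets respecting both limits:
- A+D: duration 23, energy 14, value 60
- C+D: duration 19, energy 17, value 48
- A+C: duration 20, energy 13, value 46
- B+D: duration 13, energy 17, value 41
Best: 60 pts.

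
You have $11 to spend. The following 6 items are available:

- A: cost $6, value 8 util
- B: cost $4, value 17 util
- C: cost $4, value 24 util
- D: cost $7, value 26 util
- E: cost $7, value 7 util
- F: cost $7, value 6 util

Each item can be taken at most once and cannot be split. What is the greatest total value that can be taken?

Check high-value combinations within $11:
- C+D: cost 4+7=11, value 24+26=50
- B+D: cost 4+7=11, value 17+26=43
- B+C: cost 4+4=8, value 17+24=41
- A+C: cost 6+4=10, value 8+24=32
- C+E: cost 4+7=11, value 24+7=31
Best: 50 util.

50 util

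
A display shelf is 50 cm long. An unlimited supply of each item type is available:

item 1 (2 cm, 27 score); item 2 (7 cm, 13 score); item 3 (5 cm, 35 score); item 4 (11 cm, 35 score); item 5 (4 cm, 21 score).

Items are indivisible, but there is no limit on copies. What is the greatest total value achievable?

Best value-per-unit is item 1 at 27/2, and filling with it alone uses length 25×2=50. No mix of the others beats 25×27 = 675.

675 score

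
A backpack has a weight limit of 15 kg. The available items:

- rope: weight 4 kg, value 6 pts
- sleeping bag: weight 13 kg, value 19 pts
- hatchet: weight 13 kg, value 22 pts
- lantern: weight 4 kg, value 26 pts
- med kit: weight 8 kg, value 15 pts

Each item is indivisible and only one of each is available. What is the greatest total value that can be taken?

41 pts

Check high-value combinations within 15 kg:
- lantern+med kit: weight 4+8=12, value 26+15=41
- rope+lantern: weight 4+4=8, value 6+26=32
- lantern: weight 4, value 26
- hatchet: weight 13, value 22
Best: 41 pts.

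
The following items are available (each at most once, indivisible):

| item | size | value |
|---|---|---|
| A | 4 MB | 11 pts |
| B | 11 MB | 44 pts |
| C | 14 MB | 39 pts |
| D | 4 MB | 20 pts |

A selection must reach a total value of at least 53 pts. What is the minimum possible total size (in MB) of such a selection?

15

Subsets with value ≥ 53, sorted by total size:
- B+D: size 15, value 64
- A+B: size 15, value 55
Minimum size: 15 MB.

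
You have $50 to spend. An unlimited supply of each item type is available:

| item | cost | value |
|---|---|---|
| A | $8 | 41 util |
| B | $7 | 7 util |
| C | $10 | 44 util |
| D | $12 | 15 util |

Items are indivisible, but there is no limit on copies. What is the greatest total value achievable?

249 util

Best value-per-unit is A at 41/8; filling with it alone gives 6×41 = 246.
Optimal mix: 5×A + 1×C → cost 50, value 249.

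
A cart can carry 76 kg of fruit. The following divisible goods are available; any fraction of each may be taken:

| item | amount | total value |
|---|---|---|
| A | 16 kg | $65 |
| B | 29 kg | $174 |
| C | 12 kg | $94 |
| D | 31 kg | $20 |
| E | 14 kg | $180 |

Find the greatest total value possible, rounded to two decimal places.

516.23

Take in order of value per unit:
- E (180/14 per unit): all 14 → value 180, running total 180.00
- C (94/12 per unit): all 12 → value 94, running total 274.00
- B (174/29 per unit): all 29 → value 174, running total 448.00
- A (65/16 per unit): all 16 → value 65, running total 513.00
- D (20/31 per unit): 5 of 31 → value 5×20/31 = 3.2258, running total 516.23
Total 516.23.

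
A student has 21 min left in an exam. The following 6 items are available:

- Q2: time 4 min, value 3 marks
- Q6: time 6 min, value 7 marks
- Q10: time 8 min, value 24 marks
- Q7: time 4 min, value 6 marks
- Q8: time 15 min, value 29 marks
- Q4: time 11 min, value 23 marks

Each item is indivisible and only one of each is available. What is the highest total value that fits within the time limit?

47 marks

Check high-value combinations within 21 min:
- Q10+Q4: time 8+11=19, value 24+23=47
- Q6+Q10+Q7: time 6+8+4=18, value 7+24+6=37
- Q6+Q8: time 6+15=21, value 7+29=36
Best: 47 marks.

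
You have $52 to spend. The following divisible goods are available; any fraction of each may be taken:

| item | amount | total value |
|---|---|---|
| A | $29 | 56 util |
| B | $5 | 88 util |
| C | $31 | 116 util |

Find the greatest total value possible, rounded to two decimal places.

234.90

Take in order of value per unit:
- B (88/5 per unit): all 5 → value 88, running total 88.00
- C (116/31 per unit): all 31 → value 116, running total 204.00
- A (56/29 per unit): 16 of 29 → value 16×56/29 = 30.8966, running total 234.90
Total 234.90.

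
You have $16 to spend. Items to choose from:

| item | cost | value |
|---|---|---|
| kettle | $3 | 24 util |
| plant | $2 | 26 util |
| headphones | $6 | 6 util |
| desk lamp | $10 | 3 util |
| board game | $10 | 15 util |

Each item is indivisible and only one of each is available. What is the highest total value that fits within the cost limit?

Check high-value combinations within $16:
- kettle+plant+board game: cost 3+2+10=15, value 24+26+15=65
- kettle+plant+headphones: cost 3+2+6=11, value 24+26+6=56
- kettle+plant+desk lamp: cost 3+2+10=15, value 24+26+3=53
Best: 65 util.

65 util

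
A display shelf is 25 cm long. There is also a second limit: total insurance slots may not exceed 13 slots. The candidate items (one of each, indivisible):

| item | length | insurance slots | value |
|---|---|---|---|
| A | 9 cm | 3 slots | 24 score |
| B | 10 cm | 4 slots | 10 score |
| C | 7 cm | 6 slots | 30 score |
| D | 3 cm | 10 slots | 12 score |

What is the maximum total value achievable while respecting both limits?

54 score

Feasible sets respecting both limits:
- A+C: length 16, insurance slots 9, value 54
- B+C: length 17, insurance slots 10, value 40
- A+D: length 12, insurance slots 13, value 36
- A+B: length 19, insurance slots 7, value 34
Best: 54 score.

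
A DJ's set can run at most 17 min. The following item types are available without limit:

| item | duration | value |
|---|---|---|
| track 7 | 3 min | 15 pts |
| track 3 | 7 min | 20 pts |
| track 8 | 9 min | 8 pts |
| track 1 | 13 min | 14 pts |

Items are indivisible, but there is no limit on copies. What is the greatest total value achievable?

75 pts

Best value-per-unit is track 7 at 15/3, and filling with it alone uses duration 5×3=15. No mix of the others beats 5×15 = 75.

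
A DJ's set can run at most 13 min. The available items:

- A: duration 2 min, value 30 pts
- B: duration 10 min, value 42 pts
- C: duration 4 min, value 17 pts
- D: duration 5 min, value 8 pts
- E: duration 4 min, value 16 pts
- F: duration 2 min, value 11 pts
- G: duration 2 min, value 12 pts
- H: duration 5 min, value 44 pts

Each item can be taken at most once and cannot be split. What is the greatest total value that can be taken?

103 pts

Check high-value combinations within 13 min:
- A+C+G+H: duration 2+4+2+5=13, value 30+17+12+44=103
- A+C+F+H: duration 2+4+2+5=13, value 30+17+11+44=102
- A+E+G+H: duration 2+4+2+5=13, value 30+16+12+44=102
Best: 103 pts.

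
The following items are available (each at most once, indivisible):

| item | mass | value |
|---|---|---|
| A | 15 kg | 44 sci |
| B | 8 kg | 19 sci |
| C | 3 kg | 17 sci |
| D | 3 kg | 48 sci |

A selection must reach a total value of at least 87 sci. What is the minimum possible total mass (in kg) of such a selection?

Subsets with value ≥ 87, sorted by total mass:
- A+D: mass 18, value 92
- A+C+D: mass 21, value 109
Minimum mass: 18 kg.

18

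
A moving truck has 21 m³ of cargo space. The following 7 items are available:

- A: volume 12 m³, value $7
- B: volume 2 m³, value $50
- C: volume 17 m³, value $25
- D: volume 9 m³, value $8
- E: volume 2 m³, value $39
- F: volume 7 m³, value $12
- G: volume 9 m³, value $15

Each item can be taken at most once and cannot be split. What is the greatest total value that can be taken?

$116

Check high-value combinations within 21 m³:
- B+E+F+G: volume 2+2+7+9=20, value 50+39+12+15=116
- B+C+E: volume 2+17+2=21, value 50+25+39=114
- B+D+E+F: volume 2+9+2+7=20, value 50+8+39+12=109
Best: $116.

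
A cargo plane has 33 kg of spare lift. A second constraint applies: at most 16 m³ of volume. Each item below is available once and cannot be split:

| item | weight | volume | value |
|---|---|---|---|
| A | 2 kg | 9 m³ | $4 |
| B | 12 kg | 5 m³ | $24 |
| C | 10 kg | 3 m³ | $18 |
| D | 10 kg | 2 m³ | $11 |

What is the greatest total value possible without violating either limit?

$53

Feasible sets respecting both limits:
- B+C+D: weight 32, volume 10, value 53
- B+C: weight 22, volume 8, value 42
- A+B+D: weight 24, volume 16, value 39
- B+D: weight 22, volume 7, value 35
Best: $53.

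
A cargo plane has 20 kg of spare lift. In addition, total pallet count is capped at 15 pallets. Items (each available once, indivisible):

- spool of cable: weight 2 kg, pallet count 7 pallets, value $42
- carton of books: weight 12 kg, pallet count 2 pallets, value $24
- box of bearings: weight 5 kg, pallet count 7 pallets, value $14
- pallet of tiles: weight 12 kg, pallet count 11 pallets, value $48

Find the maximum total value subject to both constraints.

Feasible sets respecting both limits:
- spool of cable+carton of books: weight 14, pallet count 9, value 66
- spool of cable+box of bearings: weight 7, pallet count 14, value 56
- pallet of tiles: weight 12, pallet count 11, value 48
- spool of cable: weight 2, pallet count 7, value 42
Best: $66.

$66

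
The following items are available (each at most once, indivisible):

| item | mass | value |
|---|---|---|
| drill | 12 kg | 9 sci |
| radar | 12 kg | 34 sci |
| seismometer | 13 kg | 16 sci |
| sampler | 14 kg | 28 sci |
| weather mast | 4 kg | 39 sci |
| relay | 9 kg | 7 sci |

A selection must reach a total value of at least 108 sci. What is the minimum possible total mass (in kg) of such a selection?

Subsets with value ≥ 108, sorted by total mass:
- radar+sampler+weather mast+relay: mass 39, value 108
- drill+radar+sampler+weather mast: mass 42, value 110
- radar+seismometer+sampler+weather mast: mass 43, value 117
- drill+radar+sampler+weather mast+relay: mass 51, value 117
Minimum mass: 39 kg.

39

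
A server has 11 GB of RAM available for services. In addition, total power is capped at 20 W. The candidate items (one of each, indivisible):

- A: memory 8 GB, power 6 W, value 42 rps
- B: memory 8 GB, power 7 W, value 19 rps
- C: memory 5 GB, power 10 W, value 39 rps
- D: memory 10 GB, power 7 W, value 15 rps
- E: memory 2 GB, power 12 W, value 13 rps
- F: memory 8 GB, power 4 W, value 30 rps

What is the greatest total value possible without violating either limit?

Feasible sets respecting both limits:
- A+E: memory 10, power 18, value 55
- E+F: memory 10, power 16, value 43
- A: memory 8, power 6, value 42
Best: 55 rps.

55 rps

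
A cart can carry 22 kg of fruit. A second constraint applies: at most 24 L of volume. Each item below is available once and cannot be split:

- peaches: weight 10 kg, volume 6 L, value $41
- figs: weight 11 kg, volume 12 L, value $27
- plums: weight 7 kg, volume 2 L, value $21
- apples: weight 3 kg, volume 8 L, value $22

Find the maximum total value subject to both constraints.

$84

Feasible sets respecting both limits:
- peaches+plums+apples: weight 20, volume 16, value 84
- figs+plums+apples: weight 21, volume 22, value 70
- peaches+figs: weight 21, volume 18, value 68
- peaches+apples: weight 13, volume 14, value 63
Best: $84.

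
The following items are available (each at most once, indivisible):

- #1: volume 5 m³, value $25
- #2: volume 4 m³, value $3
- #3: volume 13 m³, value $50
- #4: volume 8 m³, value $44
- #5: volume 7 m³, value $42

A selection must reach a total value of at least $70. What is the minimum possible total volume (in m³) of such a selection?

Subsets with value ≥ 70, sorted by total volume:
- #4+#5: volume 15, value 86
- #1+#2+#5: volume 16, value 70
Minimum volume: 15 m³.

15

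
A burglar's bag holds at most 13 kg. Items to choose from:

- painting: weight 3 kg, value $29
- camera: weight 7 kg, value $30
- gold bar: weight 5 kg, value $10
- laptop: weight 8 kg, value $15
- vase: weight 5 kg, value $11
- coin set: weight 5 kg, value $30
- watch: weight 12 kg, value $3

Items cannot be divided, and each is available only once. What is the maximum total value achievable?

$70

Check high-value combinations within 13 kg:
- painting+vase+coin set: weight 3+5+5=13, value 29+11+30=70
- painting+gold bar+coin set: weight 3+5+5=13, value 29+10+30=69
- camera+coin set: weight 7+5=12, value 30+30=60
- painting+coin set: weight 3+5=8, value 29+30=59
- painting+camera: weight 3+7=10, value 29+30=59
Best: $70.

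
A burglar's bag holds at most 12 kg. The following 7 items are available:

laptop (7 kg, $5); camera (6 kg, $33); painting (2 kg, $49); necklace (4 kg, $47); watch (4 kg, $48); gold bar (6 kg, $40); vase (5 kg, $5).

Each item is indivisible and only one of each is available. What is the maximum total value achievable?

Check high-value combinations within 12 kg:
- painting+necklace+watch: weight 2+4+4=10, value 49+47+48=144
- painting+watch+gold bar: weight 2+4+6=12, value 49+48+40=137
- painting+necklace+gold bar: weight 2+4+6=12, value 49+47+40=136
Best: $144.

$144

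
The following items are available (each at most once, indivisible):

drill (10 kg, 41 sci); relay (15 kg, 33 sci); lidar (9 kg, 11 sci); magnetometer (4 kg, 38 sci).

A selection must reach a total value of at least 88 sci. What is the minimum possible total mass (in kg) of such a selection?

Subsets with value ≥ 88, sorted by total mass:
- drill+lidar+magnetometer: mass 23, value 90
- drill+relay+magnetometer: mass 29, value 112
- drill+relay+lidar+magnetometer: mass 38, value 123
Minimum mass: 23 kg.

23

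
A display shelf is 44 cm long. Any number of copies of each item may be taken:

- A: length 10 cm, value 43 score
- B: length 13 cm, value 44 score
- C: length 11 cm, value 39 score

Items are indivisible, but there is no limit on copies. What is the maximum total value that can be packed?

173 score

Best value-per-unit is A at 43/10; filling with it alone gives 4×43 = 172.
Optimal mix: 3×A + 1×B → length 43, value 173.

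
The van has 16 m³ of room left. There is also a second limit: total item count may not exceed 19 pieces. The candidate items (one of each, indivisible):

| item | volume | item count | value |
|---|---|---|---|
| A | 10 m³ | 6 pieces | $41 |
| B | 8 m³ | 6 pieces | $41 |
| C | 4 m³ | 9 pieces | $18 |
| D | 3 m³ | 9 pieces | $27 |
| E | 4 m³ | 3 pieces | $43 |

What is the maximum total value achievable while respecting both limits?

$111

Feasible sets respecting both limits:
- B+D+E: volume 15, item count 18, value 111
- B+C+E: volume 16, item count 18, value 102
- A+E: volume 14, item count 9, value 84
- B+E: volume 12, item count 9, value 84
Best: $111.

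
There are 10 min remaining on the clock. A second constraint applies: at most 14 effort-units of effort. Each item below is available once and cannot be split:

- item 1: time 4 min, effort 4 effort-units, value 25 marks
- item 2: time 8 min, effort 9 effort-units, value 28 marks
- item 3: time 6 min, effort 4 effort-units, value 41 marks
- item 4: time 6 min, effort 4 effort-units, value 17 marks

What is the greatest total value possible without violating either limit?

Feasible sets respecting both limits:
- item 1+item 3: time 10, effort 8, value 66
- item 1+item 4: time 10, effort 8, value 42
- item 3: time 6, effort 4, value 41
Best: 66 marks.

66 marks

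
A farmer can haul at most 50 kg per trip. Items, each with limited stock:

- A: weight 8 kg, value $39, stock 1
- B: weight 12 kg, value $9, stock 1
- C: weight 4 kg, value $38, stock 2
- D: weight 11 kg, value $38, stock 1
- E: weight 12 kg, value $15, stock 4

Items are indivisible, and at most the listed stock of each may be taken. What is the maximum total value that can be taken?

Best selections within weight 50 and stock limits:
- 1×A + 2×C + 1×D + 1×E: weight 39, value 168
- 1×A + 1×B + 2×C + 1×D: weight 39, value 162
Best: $168.

$168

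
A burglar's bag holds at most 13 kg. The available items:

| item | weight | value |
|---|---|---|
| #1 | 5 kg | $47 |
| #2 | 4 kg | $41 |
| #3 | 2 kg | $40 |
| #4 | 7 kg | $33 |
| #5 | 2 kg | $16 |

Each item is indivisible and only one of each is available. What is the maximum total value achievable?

Check high-value combinations within 13 kg:
- #1+#2+#3+#5: weight 5+4+2+2=13, value 47+41+40+16=144
- #1+#2+#3: weight 5+4+2=11, value 47+41+40=128
- #2+#3+#4: weight 4+2+7=13, value 41+40+33=114
- #1+#2+#5: weight 5+4+2=11, value 47+41+16=104
Best: $144.

$144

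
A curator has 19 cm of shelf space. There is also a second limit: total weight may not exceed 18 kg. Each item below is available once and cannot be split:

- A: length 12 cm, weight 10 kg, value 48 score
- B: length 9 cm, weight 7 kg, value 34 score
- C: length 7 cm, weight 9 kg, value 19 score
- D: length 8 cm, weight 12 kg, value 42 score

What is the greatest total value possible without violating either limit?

53 score

Feasible sets respecting both limits:
- B+C: length 16, weight 16, value 53
- A: length 12, weight 10, value 48
- D: length 8, weight 12, value 42
- B: length 9, weight 7, value 34
Best: 53 score.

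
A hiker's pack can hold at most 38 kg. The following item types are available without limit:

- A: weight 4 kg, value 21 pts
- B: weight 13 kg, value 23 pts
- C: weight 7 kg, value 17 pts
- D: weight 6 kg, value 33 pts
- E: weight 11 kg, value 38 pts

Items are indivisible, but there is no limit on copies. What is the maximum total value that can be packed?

Best value-per-unit is D at 33/6; filling with it alone gives 6×33 = 198.
Optimal mix: 2×A + 5×D → weight 38, value 207.

207 pts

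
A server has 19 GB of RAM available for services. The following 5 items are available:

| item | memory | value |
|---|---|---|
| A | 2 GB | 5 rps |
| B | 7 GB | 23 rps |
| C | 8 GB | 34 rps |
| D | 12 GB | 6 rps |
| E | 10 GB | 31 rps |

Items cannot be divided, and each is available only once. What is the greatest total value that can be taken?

65 rps

Check high-value combinations within 19 GB:
- C+E: memory 8+10=18, value 34+31=65
- A+B+C: memory 2+7+8=17, value 5+23+34=62
- A+B+E: memory 2+7+10=19, value 5+23+31=59
Best: 65 rps.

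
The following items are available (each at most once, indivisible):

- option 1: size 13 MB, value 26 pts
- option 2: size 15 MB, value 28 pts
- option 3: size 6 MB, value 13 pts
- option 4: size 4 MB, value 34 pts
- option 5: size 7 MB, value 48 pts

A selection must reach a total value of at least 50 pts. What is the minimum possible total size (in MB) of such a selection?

Subsets with value ≥ 50, sorted by total size:
- option 4+option 5: size 11, value 82
- option 3+option 5: size 13, value 61
- option 3+option 4+option 5: size 17, value 95
- option 1+option 4: size 17, value 60
Minimum size: 11 MB.

11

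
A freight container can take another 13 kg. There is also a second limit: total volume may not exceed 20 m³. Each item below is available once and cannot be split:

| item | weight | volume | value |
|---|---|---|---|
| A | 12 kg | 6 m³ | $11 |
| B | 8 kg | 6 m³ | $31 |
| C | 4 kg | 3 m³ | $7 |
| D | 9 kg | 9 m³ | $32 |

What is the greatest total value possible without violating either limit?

$39

Feasible sets respecting both limits:
- C+D: weight 13, volume 12, value 39
- B+C: weight 12, volume 9, value 38
- D: weight 9, volume 9, value 32
- B: weight 8, volume 6, value 31
Best: $39.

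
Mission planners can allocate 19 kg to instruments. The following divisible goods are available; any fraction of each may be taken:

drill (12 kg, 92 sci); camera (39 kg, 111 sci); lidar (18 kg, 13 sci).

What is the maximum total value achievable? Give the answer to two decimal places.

111.92

Take in order of value per unit:
- drill (92/12 per unit): all 12 → value 92, running total 92.00
- camera (111/39 per unit): 7 of 39 → value 7×111/39 = 19.9231, running total 111.92
Total 111.92.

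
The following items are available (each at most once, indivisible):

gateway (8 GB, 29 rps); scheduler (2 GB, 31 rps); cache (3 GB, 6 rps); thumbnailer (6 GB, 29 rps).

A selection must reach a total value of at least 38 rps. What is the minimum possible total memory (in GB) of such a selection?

Subsets with value ≥ 38, sorted by total memory:
- scheduler+thumbnailer: memory 8, value 60
- gateway+scheduler: memory 10, value 60
- scheduler+cache+thumbnailer: memory 11, value 66
Minimum memory: 8 GB.

8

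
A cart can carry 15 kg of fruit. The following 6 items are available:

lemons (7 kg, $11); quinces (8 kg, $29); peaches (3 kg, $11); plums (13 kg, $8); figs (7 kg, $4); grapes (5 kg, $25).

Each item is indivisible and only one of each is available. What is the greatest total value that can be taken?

This is a 0/1 knapsack; check combinations near the capacity.
- quinces+grapes: weight 8+5=13, value 29+25=54
- lemons+peaches+grapes: weight 7+3+5=15, value 11+11+25=47
- quinces+peaches: weight 8+3=11, value 29+11=40
- lemons+quinces: weight 7+8=15, value 11+29=40
- peaches+figs+grapes: weight 3+7+5=15, value 11+4+25=40
Best: $54.

$54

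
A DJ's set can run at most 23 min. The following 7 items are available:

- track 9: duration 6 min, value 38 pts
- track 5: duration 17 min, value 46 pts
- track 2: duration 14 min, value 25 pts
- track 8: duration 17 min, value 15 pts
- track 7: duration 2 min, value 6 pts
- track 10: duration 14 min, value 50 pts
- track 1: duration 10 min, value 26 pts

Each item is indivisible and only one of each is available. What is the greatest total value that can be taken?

94 pts

Check high-value combinations within 23 min:
- track 9+track 7+track 10: duration 6+2+14=22, value 38+6+50=94
- track 9+track 10: duration 6+14=20, value 38+50=88
- track 9+track 5: duration 6+17=23, value 38+46=84
- track 9+track 7+track 1: duration 6+2+10=18, value 38+6+26=70
Best: 94 pts.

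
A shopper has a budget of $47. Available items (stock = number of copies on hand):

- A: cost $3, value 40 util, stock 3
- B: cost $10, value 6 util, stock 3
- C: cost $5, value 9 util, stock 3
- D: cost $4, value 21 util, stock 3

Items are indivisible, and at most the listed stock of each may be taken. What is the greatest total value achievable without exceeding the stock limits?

Top feasible selections:
- 3×A + 1×B + 3×C + 3×D: cost 46, value 216
- 3×A + 3×C + 3×D: cost 36, value 210
- 3×A + 1×B + 2×C + 3×D: cost 41, value 207
- 3×A + 2×B + 1×C + 3×D: cost 46, value 204
Best: 216 util.

216 util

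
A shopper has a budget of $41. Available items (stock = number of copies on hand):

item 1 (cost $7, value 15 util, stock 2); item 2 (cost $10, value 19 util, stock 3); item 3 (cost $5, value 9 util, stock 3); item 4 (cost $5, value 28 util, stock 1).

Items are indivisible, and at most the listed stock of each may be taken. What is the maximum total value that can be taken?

Top feasible selections:
- 2×item 1 + 2×item 2 + 1×item 4: cost 39, value 96
- 2×item 1 + 1×item 2 + 2×item 3 + 1×item 4: cost 39, value 95
Best: 96 util.

96 util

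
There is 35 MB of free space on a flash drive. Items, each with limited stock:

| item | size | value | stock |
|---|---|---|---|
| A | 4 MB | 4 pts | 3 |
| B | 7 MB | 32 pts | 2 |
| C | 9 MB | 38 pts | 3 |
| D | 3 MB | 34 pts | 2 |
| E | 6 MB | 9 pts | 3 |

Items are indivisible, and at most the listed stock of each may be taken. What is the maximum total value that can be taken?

182 pts

Best selections within size 35 and stock limits:
- 3×C + 2×D: size 33, value 182
- 1×A + 1×B + 2×C + 2×D: size 35, value 180
Best: 182 pts.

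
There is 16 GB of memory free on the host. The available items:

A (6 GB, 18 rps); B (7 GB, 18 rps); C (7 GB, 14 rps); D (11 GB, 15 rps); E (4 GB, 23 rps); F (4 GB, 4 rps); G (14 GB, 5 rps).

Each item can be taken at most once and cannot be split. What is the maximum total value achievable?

45 rps

Check high-value combinations within 16 GB:
- A+E+F: memory 6+4+4=14, value 18+23+4=45
- B+E+F: memory 7+4+4=15, value 18+23+4=45
- A+E: memory 6+4=10, value 18+23=41
- B+E: memory 7+4=11, value 18+23=41
- C+E+F: memory 7+4+4=15, value 14+23+4=41
Best: 45 rps.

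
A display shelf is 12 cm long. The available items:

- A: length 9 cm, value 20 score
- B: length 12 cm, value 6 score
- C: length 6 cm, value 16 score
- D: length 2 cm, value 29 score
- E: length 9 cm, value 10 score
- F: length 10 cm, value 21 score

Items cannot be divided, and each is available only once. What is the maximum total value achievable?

This is a 0/1 knapsack; check combinations near the capacity.
- D+F: length 2+10=12, value 29+21=50
- A+D: length 9+2=11, value 20+29=49
- C+D: length 6+2=8, value 16+29=45
- D+E: length 2+9=11, value 29+10=39
- D: length 2, value 29
Best: 50 score.

50 score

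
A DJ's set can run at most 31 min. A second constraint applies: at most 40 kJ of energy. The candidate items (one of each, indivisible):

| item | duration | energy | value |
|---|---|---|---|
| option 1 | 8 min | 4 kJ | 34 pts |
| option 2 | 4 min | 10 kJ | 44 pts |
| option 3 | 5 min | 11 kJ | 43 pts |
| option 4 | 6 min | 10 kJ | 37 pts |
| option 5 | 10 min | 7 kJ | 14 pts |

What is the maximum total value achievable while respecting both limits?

158 pts

Feasible sets respecting both limits:
- option 1+option 2+option 3+option 4: duration 23, energy 35, value 158
- option 2+option 3+option 4+option 5: duration 25, energy 38, value 138
- option 1+option 2+option 3+option 5: duration 27, energy 32, value 135
- option 1+option 2+option 4+option 5: duration 28, energy 31, value 129
Best: 158 pts.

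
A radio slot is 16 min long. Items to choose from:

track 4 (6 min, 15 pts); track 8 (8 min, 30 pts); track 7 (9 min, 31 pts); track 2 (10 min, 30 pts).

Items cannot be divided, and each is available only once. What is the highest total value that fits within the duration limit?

46 pts

This is a 0/1 knapsack; check combinations near the capacity.
- track 4+track 7: duration 6+9=15, value 15+31=46
- track 4+track 8: duration 6+8=14, value 15+30=45
- track 4+track 2: duration 6+10=16, value 15+30=45
Best: 46 pts.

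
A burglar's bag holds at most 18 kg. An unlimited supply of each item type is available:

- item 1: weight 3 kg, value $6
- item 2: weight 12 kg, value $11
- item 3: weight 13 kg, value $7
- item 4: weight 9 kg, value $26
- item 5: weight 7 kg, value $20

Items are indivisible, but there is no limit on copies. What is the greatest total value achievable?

$52

Best value-per-unit is item 4 at 26/9, and filling with it alone uses weight 2×9=18. No mix of the others beats 2×26 = 52.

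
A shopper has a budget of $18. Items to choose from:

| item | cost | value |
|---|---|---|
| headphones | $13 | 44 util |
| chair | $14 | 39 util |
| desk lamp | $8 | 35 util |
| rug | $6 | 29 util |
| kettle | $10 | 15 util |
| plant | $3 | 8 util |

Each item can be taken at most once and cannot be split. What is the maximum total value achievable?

Check high-value combinations within $18:
- desk lamp+rug+plant: cost 8+6+3=17, value 35+29+8=72
- desk lamp+rug: cost 8+6=14, value 35+29=64
- headphones+plant: cost 13+3=16, value 44+8=52
Best: 72 util.

72 util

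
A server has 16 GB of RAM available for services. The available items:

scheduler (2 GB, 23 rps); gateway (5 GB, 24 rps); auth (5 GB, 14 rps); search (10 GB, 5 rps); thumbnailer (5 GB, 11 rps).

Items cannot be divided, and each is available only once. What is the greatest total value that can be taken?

Check high-value combinations within 16 GB:
- scheduler+gateway+auth: memory 2+5+5=12, value 23+24+14=61
- scheduler+gateway+thumbnailer: memory 2+5+5=12, value 23+24+11=58
- gateway+auth+thumbnailer: memory 5+5+5=15, value 24+14+11=49
- scheduler+auth+thumbnailer: memory 2+5+5=12, value 23+14+11=48
- scheduler+gateway: memory 2+5=7, value 23+24=47
Best: 61 rps.

61 rps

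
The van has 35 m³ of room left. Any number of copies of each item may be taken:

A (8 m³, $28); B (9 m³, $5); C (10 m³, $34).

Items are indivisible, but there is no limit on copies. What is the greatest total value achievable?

$118

Best value-per-unit is A at 28/8; filling with it alone gives 4×28 = 112.
Optimal mix: 3×A + 1×C → volume 34, value 118.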